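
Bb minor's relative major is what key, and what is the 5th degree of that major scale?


The relative major shares the key signature and is a minor 3rd above the minor tonic
A minor 3rd above Bb is Db
→ relative major of Bb minor is Db major
Db major scale: Db Eb F Gb Ab Bb C
= Db major; 5th degree = Ab


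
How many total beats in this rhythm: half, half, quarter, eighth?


Working:
Beat values:
  half = 2 beats
  half = 2 beats
  quarter = 1 beat
  eighth = 0.5 beats
Sum = 2 + 2 + 1 + 0.5
= 5.5 beats


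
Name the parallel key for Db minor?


Working:
Parallel keys share the same tonic but differ in mode
Db minor → parallel is Db major
= Db major


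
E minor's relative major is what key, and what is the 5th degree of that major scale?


Reasoning:
The relative major shares the key signature and is a minor 3rd above the minor tonic
A minor 3rd above E is G
→ relative major of E minor is G major
G major scale: G A B C D E F#
= G major; 5th degree = D


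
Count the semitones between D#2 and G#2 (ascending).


Reasoning:
Absolute semitone position = octave×12 + chromatic position
D#2: 2×12 + 3 = 27
G#2: 2×12 + 8 = 32
Difference = 32 - 27 = 5
= 5 semitones


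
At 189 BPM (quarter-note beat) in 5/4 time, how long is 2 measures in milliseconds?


Quarter-note beat duration = 60000 / 189 ms
Beats per measure (5/4) = 5
One measure = 5 × 60000 / 189 = 300000 / 189 ms
2 measures = 2 × 300000 / 189 = 600000 / 189
= 3174.6 ms


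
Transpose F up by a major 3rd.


major 3rd: 3 letter names, 4 semitones
Letter: F + 2 → A
Pitch: F + 4 semitones, spelled as an A → A
= A


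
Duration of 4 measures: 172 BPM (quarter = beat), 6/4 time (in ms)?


Let's work it out.
Quarter-note beat duration = 60000 / 172 ms
Beats per measure (6/4) = 6
One measure = 6 × 60000 / 172 = 360000 / 172 ms
4 measures = 4 × 360000 / 172 = 1440000 / 172
= 8372.1 ms


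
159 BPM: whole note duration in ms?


Reasoning:
One quarter-note beat = 60000 / BPM = 60000 / 159 ms
Whole note = 4 × quarter note
Duration = 4 × 60000 / 159 = 240000 / 159
= 1509.4 ms


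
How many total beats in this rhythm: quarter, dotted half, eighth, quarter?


Solution.
Beat values:
  quarter = 1 beat
  dotted half = 3 beats
  eighth = 0.5 beats
  quarter = 1 beat
Sum = 1 + 3 + 0.5 + 1
= 5.5 beats


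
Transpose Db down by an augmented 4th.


Step by step:
augmented 4th: 4 letter names, 6 semitones
Letter: D - 3 → A
Pitch: Db - 6 semitones, spelled as an A → Abb
= Abb


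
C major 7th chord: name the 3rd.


Reasoning:
Major 7th chord = root + major 3rd + perfect 5th + major 7th
Seventh chords stack in thirds, so the letter names are C-E-G-B
Root: C
Major 3rd above C: E
Perfect 5th above C: G
Major 7th above C: B
The 3rd = E


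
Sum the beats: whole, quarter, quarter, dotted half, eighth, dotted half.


Let's work it out.
Beat values:
  whole = 4 beats
  quarter = 1 beat
  quarter = 1 beat
  dotted half = 3 beats
  eighth = 0.5 beats
  dotted half = 3 beats
Sum = 4 + 1 + 1 + 3 + 0.5 + 3
= 12.5 beats


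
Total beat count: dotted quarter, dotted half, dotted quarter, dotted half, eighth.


Reasoning:
Beat values:
  dotted quarter = 1.5 beats
  dotted half = 3 beats
  dotted quarter = 1.5 beats
  dotted half = 3 beats
  eighth = 0.5 beats
Sum = 1.5 + 3 + 1.5 + 3 + 0.5
= 9.5 beats


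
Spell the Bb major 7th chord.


Solution.
Major 7th chord = root + major 3rd + perfect 5th + major 7th
Seventh chords stack in thirds, so the letter names are B-D-F-A
Root: Bb
Major 3rd above Bb: D
Perfect 5th above Bb: F
Major 7th above Bb: A
Chord = Bb D F A


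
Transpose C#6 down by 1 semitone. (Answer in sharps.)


Working:
C#6: chromatic position 1 in octave 6 → absolute = 6×12 + 1 = 73
Transpose down 1: 73 - 1 = 72
72 = 6×12 + 0 → C in octave 6
Result = C6


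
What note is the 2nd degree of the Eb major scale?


Working:
Major scale pattern: W-W-H-W-W-W-H (2-2-1-2-2-2-1 semitones)
Starting from Eb:
  Eb + 2 semitones → F
  F + 2 semitones → G
  G + 1 semitone → Ab
  Ab + 2 semitones → Bb
  Bb + 2 semitones → C
  C + 2 semitones → D
  D + 1 semitone → Eb
Scale: Eb F G Ab Bb C D
Degree 2 = F


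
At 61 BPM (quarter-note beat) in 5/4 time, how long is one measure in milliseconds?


Solution.
Quarter-note beat duration = 60000 / 61 ms
Beats per measure (5/4) = 5
One measure = 5 × 60000 / 61 = 300000 / 61 ms
= 4918.0 ms


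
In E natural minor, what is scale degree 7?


Let's work it out.
Natural minor scale pattern: W-H-W-W-H-W-W (2-1-2-2-1-2-2 semitones)
Starting from E:
  E + 2 semitones → F#
  F# + 1 semitone → G
  G + 2 semitones → A
  A + 2 semitones → B
  B + 1 semitone → C
  C + 2 semitones → D
  D + 2 semitones → E
Scale: E F# G A B C D
Degree 7 = D


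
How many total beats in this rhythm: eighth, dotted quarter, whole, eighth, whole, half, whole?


Beat values:
  eighth = 0.5 beats
  dotted quarter = 1.5 beats
  whole = 4 beats
  eighth = 0.5 beats
  whole = 4 beats
  half = 2 beats
  whole = 4 beats
Sum = 0.5 + 1.5 + 4 + 0.5 + 4 + 2 + 4
= 16.5 beats


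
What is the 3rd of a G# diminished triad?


Working:
Diminished triad = root + minor 3rd (3 semitones) + diminished 5th (6 semitones)
A triad on G# stacks thirds, so the chord tones use letter names G-B-D
Root: G#
Minor 3rd above G#: B
Diminished 5th above G#: D
The 3rd = B


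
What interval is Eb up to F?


Solution.
Letter names: E → F spans 2 letter names → a 2nd
Semitones: Eb → F = 2 half-steps
A 2nd of 2 semitones is a major 2nd
= major 2nd


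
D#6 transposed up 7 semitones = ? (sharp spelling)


Step by step:
D#6: chromatic position 3 in octave 6 → absolute = 6×12 + 3 = 75
Transpose up 7: 75 + 7 = 82
82 = 6×12 + 10 → A# in octave 6
Result = A#6


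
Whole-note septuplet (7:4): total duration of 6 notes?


Septuplet: 7 notes occupy the space of 4 whole notes
Space = 4 × 4 = 16 beats
Each septuplet note = 16 / 7 = 16/7 beats
6 notes = 6 × 16/7 = 96/7
= 96/7 beats


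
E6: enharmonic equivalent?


Step by step:
Enharmonic notes sound the same pitch but are spelled with different letter names
E and Fb name the same pitch class
= Fb6


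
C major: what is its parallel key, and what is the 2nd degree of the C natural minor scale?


Let's work it out.
Parallel keys share the same tonic but differ in mode
C major → parallel is C minor
C natural minor scale: C D Eb F G Ab Bb
= C minor; 2nd degree = D


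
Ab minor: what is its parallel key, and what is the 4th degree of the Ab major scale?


Parallel keys share the same tonic but differ in mode
Ab minor → parallel is Ab major
Ab major scale: Ab Bb C Db Eb F G
= Ab major; 4th degree = Db


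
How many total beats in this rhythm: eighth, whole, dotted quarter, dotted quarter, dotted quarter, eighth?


Solution.
Beat values:
  eighth = 0.5 beats
  whole = 4 beats
  dotted quarter = 1.5 beats
  dotted quarter = 1.5 beats
  dotted quarter = 1.5 beats
  eighth = 0.5 beats
Sum = 0.5 + 4 + 1.5 + 1.5 + 1.5 + 0.5
= 9.5 beats


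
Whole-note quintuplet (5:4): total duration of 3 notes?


Quintuplet: 5 notes occupy the space of 4 whole notes
Space = 4 × 4 = 16 beats
Each quintuplet note = 16 / 5 = 16/5 beats
3 notes = 3 × 16/5 = 48/5
= 48/5 beats


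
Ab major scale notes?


Let's work it out.
Major scale pattern: W-W-H-W-W-W-H (2-2-1-2-2-2-1 semitones)
Starting from Ab:
  Ab + 2 semitones → Bb
  Bb + 2 semitones → C
  C + 1 semitone → Db
  Db + 2 semitones → Eb
  Eb + 2 semitones → F
  F + 2 semitones → G
  G + 1 semitone → Ab
Scale = Ab Bb C Db Eb F G


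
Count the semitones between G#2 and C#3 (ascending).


Absolute semitone position = octave×12 + chromatic position
G#2: 2×12 + 8 = 32
C#3: 3×12 + 1 = 37
Difference = 37 - 32 = 5
= 5 semitones


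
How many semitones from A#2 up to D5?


Let's work it out.
Absolute semitone position = octave×12 + chromatic position
A#2: 2×12 + 10 = 34
D5: 5×12 + 2 = 62
Difference = 62 - 34 = 28
= 28 semitones


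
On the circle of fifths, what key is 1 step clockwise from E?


Each clockwise step on the circle of fifths moves up a perfect 5th
From E: E → B
= B


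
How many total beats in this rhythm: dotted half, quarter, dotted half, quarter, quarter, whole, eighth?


Step by step:
Beat values:
  dotted half = 3 beats
  quarter = 1 beat
  dotted half = 3 beats
  quarter = 1 beat
  quarter = 1 beat
  whole = 4 beats
  eighth = 0.5 beats
Sum = 3 + 1 + 3 + 1 + 1 + 4 + 0.5
= 13.5 beats


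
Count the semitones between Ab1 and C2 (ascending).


Let's work it out.
Absolute semitone position = octave×12 + chromatic position
Ab1: 1×12 + 8 = 20
C2: 2×12 + 0 = 24
Difference = 24 - 20 = 4
= 4 semitones


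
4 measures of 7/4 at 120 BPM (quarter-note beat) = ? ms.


Quarter-note beat duration = 60000 / 120 ms
Beats per measure (7/4) = 7
One measure = 7 × 60000 / 120 = 420000 / 120 ms
4 measures = 4 × 420000 / 120 = 1680000 / 120
= 14000.0 ms


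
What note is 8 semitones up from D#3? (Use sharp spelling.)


D#3: chromatic position 3 in octave 3 → absolute = 3×12 + 3 = 39
Transpose up 8: 39 + 8 = 47
47 = 3×12 + 11 → B in octave 3
Result = B3


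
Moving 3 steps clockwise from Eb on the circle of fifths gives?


Reasoning:
Each clockwise step on the circle of fifths moves up a perfect 5th
From Eb: Eb → Bb → F → C
= C


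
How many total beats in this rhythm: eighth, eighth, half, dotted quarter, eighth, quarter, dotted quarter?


Beat values:
  eighth = 0.5 beats
  eighth = 0.5 beats
  half = 2 beats
  dotted quarter = 1.5 beats
  eighth = 0.5 beats
  quarter = 1 beat
  dotted quarter = 1.5 beats
Sum = 0.5 + 0.5 + 2 + 1.5 + 0.5 + 1 + 1.5
= 7.5 beats


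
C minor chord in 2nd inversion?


Reasoning:
Root position: C Eb G
2nd inversion: move root and 3rd up an octave
Bass note: G
Notes (bottom to top) = G C Eb


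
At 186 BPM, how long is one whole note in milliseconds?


Solution.
One quarter-note beat = 60000 / BPM = 60000 / 186 ms
Whole note = 4 × quarter note
Duration = 4 × 60000 / 186 = 240000 / 186
= 1290.3 ms


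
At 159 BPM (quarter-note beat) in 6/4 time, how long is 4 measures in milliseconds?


Step by step:
Quarter-note beat duration = 60000 / 159 ms
Beats per measure (6/4) = 6
One measure = 6 × 60000 / 159 = 360000 / 159 ms
4 measures = 4 × 360000 / 159 = 1440000 / 159
= 9056.6 ms


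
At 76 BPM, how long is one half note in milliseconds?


One quarter-note beat = 60000 / BPM = 60000 / 76 ms
Half note = 2 × quarter note
Duration = 2 × 60000 / 76 = 120000 / 76
= 1578.9 ms


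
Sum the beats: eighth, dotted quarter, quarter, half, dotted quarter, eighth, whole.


Solution.
Beat values:
  eighth = 0.5 beats
  dotted quarter = 1.5 beats
  quarter = 1 beat
  half = 2 beats
  dotted quarter = 1.5 beats
  eighth = 0.5 beats
  whole = 4 beats
Sum = 0.5 + 1.5 + 1 + 2 + 1.5 + 0.5 + 4
= 11 beats


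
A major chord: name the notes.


Working:
Major triad = root + major 3rd (4 semitones) + perfect 5th (7 semitones)
A triad on A stacks thirds, so the chord tones use letter names A-C-E
Root: A
Major 3rd above A: C#
Perfect 5th above A: E
Chord = A C# E


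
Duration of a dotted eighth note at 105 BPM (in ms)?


One quarter-note beat = 60000 / BPM = 60000 / 105 ms
Dotted eighth note = 3/4 × quarter note
Duration = 3/4 × 60000 / 105 = 45000 / 105
= 428.6 ms


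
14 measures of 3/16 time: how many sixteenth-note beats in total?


Time signature 3/16: the bottom number 16 means the sixteenth note gets one count
The top number 3 means 3 sixteenth-note beats per measure
Total = 3 × 14 measures
= 42 sixteenth-note beats


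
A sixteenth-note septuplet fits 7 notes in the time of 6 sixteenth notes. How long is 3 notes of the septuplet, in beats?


Working:
Septuplet: 7 notes occupy the space of 6 sixteenth notes
Space = 6 × 1/4 = 3/2 beats
Each septuplet note = 3/2 / 7 = 3/14 beats
3 notes = 3 × 3/14 = 9/14
= 9/14 beats


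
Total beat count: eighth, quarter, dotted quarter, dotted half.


Let's work it out.
Beat values:
  eighth = 0.5 beats
  quarter = 1 beat
  dotted quarter = 1.5 beats
  dotted half = 3 beats
Sum = 0.5 + 1 + 1.5 + 3
= 6 beats


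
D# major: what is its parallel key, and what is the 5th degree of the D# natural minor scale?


Reasoning:
Parallel keys share the same tonic but differ in mode
D# major → parallel is D# minor
D# natural minor scale: D# E# F# G# A# B C#
= D# minor; 5th degree = A#


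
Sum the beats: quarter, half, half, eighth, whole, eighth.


Working:
Beat values:
  quarter = 1 beat
  half = 2 beats
  half = 2 beats
  eighth = 0.5 beats
  whole = 4 beats
  eighth = 0.5 beats
Sum = 1 + 2 + 2 + 0.5 + 4 + 0.5
= 10 beats


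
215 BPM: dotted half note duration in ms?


Reasoning:
One quarter-note beat = 60000 / BPM = 60000 / 215 ms
Dotted half note = 3 × quarter note
Duration = 3 × 60000 / 215 = 180000 / 215
= 837.2 ms


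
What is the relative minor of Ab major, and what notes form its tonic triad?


Solution.
The relative minor shares the major's key signature and starts on its 6th degree
6th degree = a major 6th above the tonic; a major 6th above Ab is F
→ relative minor of Ab major is F minor
Tonic triad of F minor = root + minor 3rd + perfect 5th = F Ab C
= F minor; triad = F Ab C


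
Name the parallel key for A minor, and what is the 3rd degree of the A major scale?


Step by step:
Parallel keys share the same tonic but differ in mode
A minor → parallel is A major
A major scale: A B C# D E F# G#
= A major; 3rd degree = C#


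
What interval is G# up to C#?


Letter names: G → C spans 4 letter names → a 4th
Semitones: G# → C# = 5 half-steps
A 4th of 5 semitones is a perfect 4th
= perfect 4th


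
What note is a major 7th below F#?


A 7th spans 7 letter names, so from F we land on G
A major 7th = 11 semitones below F#
Spell G at that pitch: G
= G


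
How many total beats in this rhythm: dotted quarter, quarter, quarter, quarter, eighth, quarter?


Solution.
Beat values:
  dotted quarter = 1.5 beats
  quarter = 1 beat
  quarter = 1 beat
  quarter = 1 beat
  eighth = 0.5 beats
  quarter = 1 beat
Sum = 1.5 + 1 + 1 + 1 + 0.5 + 1
= 6 beats


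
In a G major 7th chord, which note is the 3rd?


Let's work it out.
Major 7th chord = root + major 3rd + perfect 5th + major 7th
Seventh chords stack in thirds, so the letter names are G-B-D-F
Root: G
Major 3rd above G: B
Perfect 5th above G: D
Major 7th above G: F#
The 3rd = B


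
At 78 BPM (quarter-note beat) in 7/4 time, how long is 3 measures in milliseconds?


Quarter-note beat duration = 60000 / 78 ms
Beats per measure (7/4) = 7
One measure = 7 × 60000 / 78 = 420000 / 78 ms
3 measures = 3 × 420000 / 78 = 1260000 / 78
= 16153.8 ms


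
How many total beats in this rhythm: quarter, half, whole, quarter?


Beat values:
  quarter = 1 beat
  half = 2 beats
  whole = 4 beats
  quarter = 1 beat
Sum = 1 + 2 + 4 + 1
= 8 beats


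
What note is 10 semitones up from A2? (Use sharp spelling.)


Step by step:
A2: chromatic position 9 in octave 2 → absolute = 2×12 + 9 = 33
Transpose up 10: 33 + 10 = 43
43 = 3×12 + 7 → G in octave 3
Result = G3


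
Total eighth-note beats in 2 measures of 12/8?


Time signature 12/8: the bottom number 8 means the eighth note gets one count
The top number 12 means 12 eighth-note beats per measure
Total = 12 × 2 measures
= 24 eighth-note beats


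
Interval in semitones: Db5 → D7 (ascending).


Solution.
Absolute semitone position = octave×12 + chromatic position
Db5: 5×12 + 1 = 61
D7: 7×12 + 2 = 86
Difference = 86 - 61 = 25
= 25 semitones


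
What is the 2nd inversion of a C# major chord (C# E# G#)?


Root position: C# E# G#
2nd inversion: move root and 3rd up an octave
Bass note: G#
Notes (bottom to top) = G# C# E#


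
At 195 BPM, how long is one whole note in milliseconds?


One quarter-note beat = 60000 / BPM = 60000 / 195 ms
Whole note = 4 × quarter note
Duration = 4 × 60000 / 195 = 240000 / 195
= 1230.8 ms


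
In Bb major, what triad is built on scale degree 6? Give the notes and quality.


Bb major scale: Bb C D Eb F G A
Diatonic triad on degree 6 stacks scale notes 6, 1, 3: G Bb D
G→Bb = 3 semitones; G→D = 7 semitones → minor triad
= G Bb D (minor)


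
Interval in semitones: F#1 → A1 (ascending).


Let's work it out.
Absolute semitone position = octave×12 + chromatic position
F#1: 1×12 + 6 = 18
A1: 1×12 + 9 = 21
Difference = 21 - 18 = 3
= 3 semitones


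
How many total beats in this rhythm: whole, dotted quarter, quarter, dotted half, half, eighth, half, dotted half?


Let's work it out.
Beat values:
  whole = 4 beats
  dotted quarter = 1.5 beats
  quarter = 1 beat
  dotted half = 3 beats
  half = 2 beats
  eighth = 0.5 beats
  half = 2 beats
  dotted half = 3 beats
Sum = 4 + 1.5 + 1 + 3 + 2 + 0.5 + 2 + 3
= 17 beats


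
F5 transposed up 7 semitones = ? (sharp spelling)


Let's work it out.
F5: chromatic position 5 in octave 5 → absolute = 5×12 + 5 = 65
Transpose up 7: 65 + 7 = 72
72 = 6×12 + 0 → C in octave 6
Result = C6


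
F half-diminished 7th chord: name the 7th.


Solution.
Half-diminished 7th chord = root + minor 3rd + diminished 5th + minor 7th
Seventh chords stack in thirds, so the letter names are F-A-C-E
Root: F
Minor 3rd above F: Ab
Diminished 5th above F: Cb
Minor 7th above F: Eb
The 7th = Eb


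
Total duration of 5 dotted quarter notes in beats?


Let's work it out.
Base quarter note = 1 beat
Dot 1 adds half the previous value: +1/2
One dotted quarter = 1 + 1/2 = 3/2
5 of them = 5 × 3/2 = 15/2
= 15/2 beats


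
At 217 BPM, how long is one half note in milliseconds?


Step by step:
One quarter-note beat = 60000 / BPM = 60000 / 217 ms
Half note = 2 × quarter note
Duration = 2 × 60000 / 217 = 120000 / 217
= 553.0 ms


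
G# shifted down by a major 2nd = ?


Step by step:
major 2nd: 2 letter names, 2 semitones
Letter: G - 1 → F
Pitch: G# - 2 semitones, spelled as an F → F#
= F#


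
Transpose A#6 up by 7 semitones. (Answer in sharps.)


Let's work it out.
A#6: chromatic position 10 in octave 6 → absolute = 6×12 + 10 = 82
Transpose up 7: 82 + 7 = 89
89 = 7×12 + 5 → F in octave 7
Result = F7


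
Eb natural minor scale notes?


Natural minor scale pattern: W-H-W-W-H-W-W (2-1-2-2-1-2-2 semitones)
Starting from Eb:
  Eb + 2 semitones → F
  F + 1 semitone → Gb
  Gb + 2 semitones → Ab
  Ab + 2 semitones → Bb
  Bb + 1 semitone → Cb
  Cb + 2 semitones → Db
  Db + 2 semitones → Eb
Scale = Eb F Gb Ab Bb Cb Db


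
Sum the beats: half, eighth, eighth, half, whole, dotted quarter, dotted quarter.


Beat values:
  half = 2 beats
  eighth = 0.5 beats
  eighth = 0.5 beats
  half = 2 beats
  whole = 4 beats
  dotted quarter = 1.5 beats
  dotted quarter = 1.5 beats
Sum = 2 + 0.5 + 0.5 + 2 + 4 + 1.5 + 1.5
= 12 beats


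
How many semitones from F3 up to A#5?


Absolute semitone position = octave×12 + chromatic position
F3: 3×12 + 5 = 41
A#5: 5×12 + 10 = 70
Difference = 70 - 41 = 29
= 29 semitones


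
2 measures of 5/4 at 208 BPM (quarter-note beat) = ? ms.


Let's work it out.
Quarter-note beat duration = 60000 / 208 ms
Beats per measure (5/4) = 5
One measure = 5 × 60000 / 208 = 300000 / 208 ms
2 measures = 2 × 300000 / 208 = 600000 / 208
= 2884.6 ms


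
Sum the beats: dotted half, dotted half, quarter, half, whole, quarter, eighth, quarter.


Beat values:
  dotted half = 3 beats
  dotted half = 3 beats
  quarter = 1 beat
  half = 2 beats
  whole = 4 beats
  quarter = 1 beat
  eighth = 0.5 beats
  quarter = 1 beat
Sum = 3 + 3 + 1 + 2 + 4 + 1 + 0.5 + 1
= 15.5 beats


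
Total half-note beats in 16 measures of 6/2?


Time signature 6/2: the bottom number 2 means the half note gets one count
The top number 6 means 6 half-note beats per measure
Total = 6 × 16 measures
= 96 half-note beats


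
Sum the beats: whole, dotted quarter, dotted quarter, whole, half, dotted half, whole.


Beat values:
  whole = 4 beats
  dotted quarter = 1.5 beats
  dotted quarter = 1.5 beats
  whole = 4 beats
  half = 2 beats
  dotted half = 3 beats
  whole = 4 beats
Sum = 4 + 1.5 + 1.5 + 4 + 2 + 3 + 4
= 20 beats


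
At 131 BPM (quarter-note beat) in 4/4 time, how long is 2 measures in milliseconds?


Step by step:
Quarter-note beat duration = 60000 / 131 ms
Beats per measure (4/4) = 4
One measure = 4 × 60000 / 131 = 240000 / 131 ms
2 measures = 2 × 240000 / 131 = 480000 / 131
= 3664.1 ms


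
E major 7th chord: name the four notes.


Let's work it out.
Major 7th chord = root + major 3rd + perfect 5th + major 7th
Seventh chords stack in thirds, so the letter names are E-G-B-D
Root: E
Major 3rd above E: G#
Perfect 5th above E: B
Major 7th above E: D#
Chord = E G# B D#


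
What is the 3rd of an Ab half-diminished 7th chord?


Solution.
Half-diminished 7th chord = root + minor 3rd + diminished 5th + minor 7th
Seventh chords stack in thirds, so the letter names are A-C-E-G
Root: Ab
Minor 3rd above Ab: Cb
Diminished 5th above Ab: Ebb
Minor 7th above Ab: Gb
The 3rd = Cb


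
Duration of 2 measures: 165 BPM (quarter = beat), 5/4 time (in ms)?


Reasoning:
Quarter-note beat duration = 60000 / 165 ms
Beats per measure (5/4) = 5
One measure = 5 × 60000 / 165 = 300000 / 165 ms
2 measures = 2 × 300000 / 165 = 600000 / 165
= 3636.4 ms


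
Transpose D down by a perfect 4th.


Step by step:
perfect 4th: 4 letter names, 5 semitones
Letter: D - 3 → A
Pitch: D - 5 semitones, spelled as an A → A
= A


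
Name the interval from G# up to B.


Letter names: G → B spans 3 letter names → a 3rd
Semitones: G# → B = 3 half-steps
A 3rd of 3 semitones is a minor 3rd
= minor 3rd


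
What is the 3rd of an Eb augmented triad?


Reasoning:
Augmented triad = root + major 3rd (4 semitones) + augmented 5th (8 semitones)
A triad on Eb stacks thirds, so the chord tones use letter names E-G-B
Root: Eb
Major 3rd above Eb: G
Augmented 5th above Eb: B
The 3rd = G


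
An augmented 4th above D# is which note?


A 4th spans 4 letter names, so from D we land on G
An augmented 4th = 6 semitones above D#
Spell G at that pitch: G##
= G##


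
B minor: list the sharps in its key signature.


Sharp minor keys follow the circle of fifths: A(0), E(1), B(2), F#(3), C#(4), G#(5), D#(6), A#(7)
B minor has 2 sharps
Order of sharps: F# C# G# D# A# E# B# → first 2: F#, C#
= F#, C#


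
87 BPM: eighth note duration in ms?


Let's work it out.
One quarter-note beat = 60000 / BPM = 60000 / 87 ms
Eighth note = 1/2 × quarter note
Duration = 1/2 × 60000 / 87 = 30000 / 87
= 344.8 ms


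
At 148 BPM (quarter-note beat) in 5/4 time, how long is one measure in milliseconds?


Quarter-note beat duration = 60000 / 148 ms
Beats per measure (5/4) = 5
One measure = 5 × 60000 / 148 = 300000 / 148 ms
= 2027.0 ms


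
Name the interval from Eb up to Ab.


Reasoning:
Letter names: E → A spans 4 letter names → a 4th
Semitones: Eb → Ab = 5 half-steps
A 4th of 5 semitones is a perfect 4th
= perfect 4th


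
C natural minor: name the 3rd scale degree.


Reasoning:
Natural minor scale pattern: W-H-W-W-H-W-W (2-1-2-2-1-2-2 semitones)
Starting from C:
  C + 2 semitones → D
  D + 1 semitone → Eb
  Eb + 2 semitones → F
  F + 2 semitones → G
  G + 1 semitone → Ab
  Ab + 2 semitones → Bb
  Bb + 2 semitones → C
Scale: C D Eb F G Ab Bb
Degree 3 = Eb


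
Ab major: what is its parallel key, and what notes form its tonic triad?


Solution.
Parallel keys share the same tonic but differ in mode
Ab major → parallel is Ab minor
Tonic triad of Ab minor = Ab Cb Eb
= Ab minor; triad = Ab Cb Eb


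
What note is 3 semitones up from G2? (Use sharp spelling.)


Solution.
G2: chromatic position 7 in octave 2 → absolute = 2×12 + 7 = 31
Transpose up 3: 31 + 3 = 34
34 = 2×12 + 10 → A# in octave 2
Result = A#2


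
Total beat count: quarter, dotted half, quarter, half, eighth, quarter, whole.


Beat values:
  quarter = 1 beat
  dotted half = 3 beats
  quarter = 1 beat
  half = 2 beats
  eighth = 0.5 beats
  quarter = 1 beat
  whole = 4 beats
Sum = 1 + 3 + 1 + 2 + 0.5 + 1 + 4
= 12.5 beats


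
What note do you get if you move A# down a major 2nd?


Working:
major 2nd: 2 letter names, 2 semitones
Letter: A - 1 → G
Pitch: A# - 2 semitones, spelled as a G → G#
= G#


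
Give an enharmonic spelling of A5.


Enharmonic notes sound the same pitch but are spelled with different letter names
A and Bbb name the same pitch class
= Bbb5


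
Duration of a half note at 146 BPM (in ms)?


Let's work it out.
One quarter-note beat = 60000 / BPM = 60000 / 146 ms
Half note = 2 × quarter note
Duration = 2 × 60000 / 146 = 120000 / 146
= 821.9 ms


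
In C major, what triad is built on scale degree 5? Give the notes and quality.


Working:
C major scale: C D E F G A B
Diatonic triad on degree 5 stacks scale notes 5, 7, 2: G B D
G→B = 4 semitones; G→D = 7 semitones → major triad
= G B D (major)


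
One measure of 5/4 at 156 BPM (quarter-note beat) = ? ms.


Step by step:
Quarter-note beat duration = 60000 / 156 ms
Beats per measure (5/4) = 5
One measure = 5 × 60000 / 156 = 300000 / 156 ms
= 1923.1 ms


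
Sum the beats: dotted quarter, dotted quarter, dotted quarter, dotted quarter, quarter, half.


Solution.
Beat values:
  dotted quarter = 1.5 beats
  dotted quarter = 1.5 beats
  dotted quarter = 1.5 beats
  dotted quarter = 1.5 beats
  quarter = 1 beat
  half = 2 beats
Sum = 1.5 + 1.5 + 1.5 + 1.5 + 1 + 2
= 9 beats


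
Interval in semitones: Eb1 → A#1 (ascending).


Let's work it out.
Absolute semitone position = octave×12 + chromatic position
Eb1: 1×12 + 3 = 15
A#1: 1×12 + 10 = 22
Difference = 22 - 15 = 7
= 7 semitones


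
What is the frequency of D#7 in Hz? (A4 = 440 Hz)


Reasoning:
f = 440 × 2^(n/12) where n = semitones from A4
D#7: 30 semitones from A4
f = 440 × 2^(30/12)
f = 2489.02 Hz


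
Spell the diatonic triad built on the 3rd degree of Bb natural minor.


Working:
Bb natural minor scale: Bb C Db Eb F Gb Ab
Diatonic triad on degree 3 stacks scale notes 3, 5, 7: Db F Ab
Db→F = 4 semitones; Db→Ab = 7 semitones → major triad
= Db F Ab (major)


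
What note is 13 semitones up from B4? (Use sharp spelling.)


Let's work it out.
B4: chromatic position 11 in octave 4 → absolute = 4×12 + 11 = 59
Transpose up 13: 59 + 13 = 72
72 = 6×12 + 0 → C in octave 6
Result = C6


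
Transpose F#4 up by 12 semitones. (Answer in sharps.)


F#4: chromatic position 6 in octave 4 → absolute = 4×12 + 6 = 54
Transpose up 12: 54 + 12 = 66
66 = 5×12 + 6 → F# in octave 5
Result = F#5


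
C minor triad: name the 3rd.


Step by step:
Minor triad = root + minor 3rd (3 semitones) + perfect 5th (7 semitones)
A triad on C stacks thirds, so the chord tones use letter names C-E-G
Root: C
Minor 3rd above C: Eb
Perfect 5th above C: G
The 3rd = Eb


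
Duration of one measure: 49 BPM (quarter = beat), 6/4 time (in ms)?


Step by step:
Quarter-note beat duration = 60000 / 49 ms
Beats per measure (6/4) = 6
One measure = 6 × 60000 / 49 = 360000 / 49 ms
= 7346.9 ms


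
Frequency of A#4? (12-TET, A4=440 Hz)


Solution.
f = 440 × 2^(n/12) where n = semitones from A4
A#4: 1 semitones from A4
f = 440 × 2^(1/12)
f = 466.16 Hz


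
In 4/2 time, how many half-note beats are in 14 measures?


Solution.
Time signature 4/2: the bottom number 2 means the half note gets one count
The top number 4 means 4 half-note beats per measure
Total = 4 × 14 measures
= 56 half-note beats


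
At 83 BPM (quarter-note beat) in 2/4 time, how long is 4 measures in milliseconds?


Step by step:
Quarter-note beat duration = 60000 / 83 ms
Beats per measure (2/4) = 2
One measure = 2 × 60000 / 83 = 120000 / 83 ms
4 measures = 4 × 120000 / 83 = 480000 / 83
= 5783.1 ms


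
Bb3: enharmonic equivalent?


Enharmonic notes sound the same pitch but are spelled with different letter names
Bb and A# name the same pitch class
= A#3


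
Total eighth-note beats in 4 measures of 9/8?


Time signature 9/8: the bottom number 8 means the eighth note gets one count
The top number 9 means 9 eighth-note beats per measure
Total = 9 × 4 measures
= 36 eighth-note beats


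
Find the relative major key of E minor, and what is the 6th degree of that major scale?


Let's work it out.
The relative major shares the key signature and is a minor 3rd above the minor tonic
A minor 3rd above E is G
→ relative major of E minor is G major
G major scale: G A B C D E F#
= G major; 6th degree = E


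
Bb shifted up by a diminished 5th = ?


Step by step:
diminished 5th: 5 letter names, 6 semitones
Letter: B + 4 → F
Pitch: Bb + 6 semitones, spelled as an F → Fb
= Fb


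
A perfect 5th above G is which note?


Let's work it out.
A 5th spans 5 letter names, so from G we land on D
A perfect 5th = 7 semitones above G
Spell D at that pitch: D
= D


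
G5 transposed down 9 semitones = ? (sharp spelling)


G5: chromatic position 7 in octave 5 → absolute = 5×12 + 7 = 67
Transpose down 9: 67 - 9 = 58
58 = 4×12 + 10 → A# in octave 4
Result = A#4


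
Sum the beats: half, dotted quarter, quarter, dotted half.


Solution.
Beat values:
  half = 2 beats
  dotted quarter = 1.5 beats
  quarter = 1 beat
  dotted half = 3 beats
Sum = 2 + 1.5 + 1 + 3
= 7.5 beats


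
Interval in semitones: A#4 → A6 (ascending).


Let's work it out.
Absolute semitone position = octave×12 + chromatic position
A#4: 4×12 + 10 = 58
A6: 6×12 + 9 = 81
Difference = 81 - 58 = 23
= 23 semitones


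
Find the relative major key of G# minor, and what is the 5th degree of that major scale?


Working:
The relative major shares the key signature and is a minor 3rd above the minor tonic
A minor 3rd above G# is B
→ relative major of G# minor is B major
B major scale: B C# D# E F# G# A#
= B major; 5th degree = F#


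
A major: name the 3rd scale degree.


Major scale pattern: W-W-H-W-W-W-H (2-2-1-2-2-2-1 semitones)
Starting from A:
  A + 2 semitones → B
  B + 2 semitones → C#
  C# + 1 semitone → D
  D + 2 semitones → E
  E + 2 semitones → F#
  F# + 2 semitones → G#
  G# + 1 semitone → A
Scale: A B C# D E F# G#
Degree 3 = C#


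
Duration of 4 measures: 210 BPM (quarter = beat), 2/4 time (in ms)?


Solution.
Quarter-note beat duration = 60000 / 210 ms
Beats per measure (2/4) = 2
One measure = 2 × 60000 / 210 = 120000 / 210 ms
4 measures = 4 × 120000 / 210 = 480000 / 210
= 2285.7 ms


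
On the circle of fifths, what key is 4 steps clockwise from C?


Step by step:
Each clockwise step on the circle of fifths moves up a perfect 5th
From C: C → G → D → A → E
= E


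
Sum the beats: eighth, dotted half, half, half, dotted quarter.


Working:
Beat values:
  eighth = 0.5 beats
  dotted half = 3 beats
  half = 2 beats
  half = 2 beats
  dotted quarter = 1.5 beats
Sum = 0.5 + 3 + 2 + 2 + 1.5
= 9 beats


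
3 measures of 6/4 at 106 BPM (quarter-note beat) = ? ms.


Let's work it out.
Quarter-note beat duration = 60000 / 106 ms
Beats per measure (6/4) = 6
One measure = 6 × 60000 / 106 = 360000 / 106 ms
3 measures = 3 × 360000 / 106 = 1080000 / 106
= 10188.7 ms


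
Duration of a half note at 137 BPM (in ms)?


Working:
One quarter-note beat = 60000 / BPM = 60000 / 137 ms
Half note = 2 × quarter note
Duration = 2 × 60000 / 137 = 120000 / 137
= 875.9 ms


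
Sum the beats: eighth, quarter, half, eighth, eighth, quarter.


Step by step:
Beat values:
  eighth = 0.5 beats
  quarter = 1 beat
  half = 2 beats
  eighth = 0.5 beats
  eighth = 0.5 beats
  quarter = 1 beat
Sum = 0.5 + 1 + 2 + 0.5 + 0.5 + 1
= 5.5 beats


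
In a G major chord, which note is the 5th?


Major triad = root + major 3rd (4 semitones) + perfect 5th (7 semitones)
A triad on G stacks thirds, so the chord tones use letter names G-B-D
Root: G
Major 3rd above G: B
Perfect 5th above G: D
The 5th = D


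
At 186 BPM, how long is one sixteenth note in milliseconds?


Working:
One quarter-note beat = 60000 / BPM = 60000 / 186 ms
Sixteenth note = 1/4 × quarter note
Duration = 1/4 × 60000 / 186 = 15000 / 186
= 80.6 ms


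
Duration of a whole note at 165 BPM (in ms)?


One quarter-note beat = 60000 / BPM = 60000 / 165 ms
Whole note = 4 × quarter note
Duration = 4 × 60000 / 165 = 240000 / 165
= 1454.5 ms


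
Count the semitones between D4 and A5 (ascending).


Absolute semitone position = octave×12 + chromatic position
D4: 4×12 + 2 = 50
A5: 5×12 + 9 = 69
Difference = 69 - 50 = 19
= 19 semitones


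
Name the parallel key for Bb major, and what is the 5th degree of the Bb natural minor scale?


Reasoning:
Parallel keys share the same tonic but differ in mode
Bb major → parallel is Bb minor
Bb natural minor scale: Bb C Db Eb F Gb Ab
= Bb minor; 5th degree = F


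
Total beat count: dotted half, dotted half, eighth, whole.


Reasoning:
Beat values:
  dotted half = 3 beats
  dotted half = 3 beats
  eighth = 0.5 beats
  whole = 4 beats
Sum = 3 + 3 + 0.5 + 4
= 10.5 beats


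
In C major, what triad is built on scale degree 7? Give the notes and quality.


Reasoning:
C major scale: C D E F G A B
Diatonic triad on degree 7 stacks scale notes 7, 2, 4: B D F
B→D = 3 semitones; B→F = 6 semitones → diminished triad
= B D F (diminished)


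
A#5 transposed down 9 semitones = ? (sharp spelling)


Reasoning:
A#5: chromatic position 10 in octave 5 → absolute = 5×12 + 10 = 70
Transpose down 9: 70 - 9 = 61
61 = 5×12 + 1 → C# in octave 5
Result = C#5


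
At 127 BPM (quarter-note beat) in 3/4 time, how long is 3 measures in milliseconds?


Quarter-note beat duration = 60000 / 127 ms
Beats per measure (3/4) = 3
One measure = 3 × 60000 / 127 = 180000 / 127 ms
3 measures = 3 × 180000 / 127 = 540000 / 127
= 4252.0 ms


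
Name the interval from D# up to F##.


Let's work it out.
Letter names: D → F spans 3 letter names → a 3rd
Semitones: D# → F## = 4 half-steps
A 3rd of 4 semitones is a major 3rd
= major 3rd


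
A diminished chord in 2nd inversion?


Let's work it out.
Root position: A C Eb
2nd inversion: move root and 3rd up an octave
Bass note: Eb
Notes (bottom to top) = Eb A C


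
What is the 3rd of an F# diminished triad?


Diminished triad = root + minor 3rd (3 semitones) + diminished 5th (6 semitones)
A triad on F# stacks thirds, so the chord tones use letter names F-A-C
Root: F#
Minor 3rd above F#: A
Diminished 5th above F#: C
The 3rd = A


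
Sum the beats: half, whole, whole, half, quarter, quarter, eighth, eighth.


Let's work it out.
Beat values:
  half = 2 beats
  whole = 4 beats
  whole = 4 beats
  half = 2 beats
  quarter = 1 beat
  quarter = 1 beat
  eighth = 0.5 beats
  eighth = 0.5 beats
Sum = 2 + 4 + 4 + 2 + 1 + 1 + 0.5 + 0.5
= 15 beats


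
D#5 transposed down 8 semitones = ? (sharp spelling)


Solution.
D#5: chromatic position 3 in octave 5 → absolute = 5×12 + 3 = 63
Transpose down 8: 63 - 8 = 55
55 = 4×12 + 7 → G in octave 4
Result = G4


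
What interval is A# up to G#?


Working:
Letter names: A → G spans 7 letter names → a 7th
Semitones: A# → G# = 10 half-steps
A 7th of 10 semitones is a minor 7th
= minor 7th


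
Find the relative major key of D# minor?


Working:
The relative major shares the key signature and is a minor 3rd above the minor tonic
A minor 3rd above D# is F#
→ relative major of D# minor is F# major
= F# major


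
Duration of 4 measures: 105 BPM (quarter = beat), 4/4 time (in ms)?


Let's work it out.
Quarter-note beat duration = 60000 / 105 ms
Beats per measure (4/4) = 4
One measure = 4 × 60000 / 105 = 240000 / 105 ms
4 measures = 4 × 240000 / 105 = 960000 / 105
= 9142.9 ms


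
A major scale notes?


Step by step:
Major scale pattern: W-W-H-W-W-W-H (2-2-1-2-2-2-1 semitones)
Starting from A:
  A + 2 semitones → B
  B + 2 semitones → C#
  C# + 1 semitone → D
  D + 2 semitones → E
  E + 2 semitones → F#
  F# + 2 semitones → G#
  G# + 1 semitone → A
Scale = A B C# D E F# G#


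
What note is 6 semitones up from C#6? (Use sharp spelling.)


Solution.
C#6: chromatic position 1 in octave 6 → absolute = 6×12 + 1 = 73
Transpose up 6: 73 + 6 = 79
79 = 6×12 + 7 → G in octave 6
Result = G6


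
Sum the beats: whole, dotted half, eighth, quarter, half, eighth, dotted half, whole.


Reasoning:
Beat values:
  whole = 4 beats
  dotted half = 3 beats
  eighth = 0.5 beats
  quarter = 1 beat
  half = 2 beats
  eighth = 0.5 beats
  dotted half = 3 beats
  whole = 4 beats
Sum = 4 + 3 + 0.5 + 1 + 2 + 0.5 + 3 + 4
= 18 beats


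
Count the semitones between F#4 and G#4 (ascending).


Absolute semitone position = octave×12 + chromatic position
F#4: 4×12 + 6 = 54
G#4: 4×12 + 8 = 56
Difference = 56 - 54 = 2
= 2 semitones


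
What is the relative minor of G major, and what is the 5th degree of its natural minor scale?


Solution.
The relative minor shares the major's key signature and starts on its 6th degree
6th degree = a major 6th above the tonic; a major 6th above G is E
→ relative minor of G major is E minor
E natural minor scale: E F# G A B C D
= E minor; 5th degree = B


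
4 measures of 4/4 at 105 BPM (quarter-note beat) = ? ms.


Quarter-note beat duration = 60000 / 105 ms
Beats per measure (4/4) = 4
One measure = 4 × 60000 / 105 = 240000 / 105 ms
4 measures = 4 × 240000 / 105 = 960000 / 105
= 9142.9 ms


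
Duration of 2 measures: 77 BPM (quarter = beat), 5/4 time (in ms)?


Working:
Quarter-note beat duration = 60000 / 77 ms
Beats per measure (5/4) = 5
One measure = 5 × 60000 / 77 = 300000 / 77 ms
2 measures = 2 × 300000 / 77 = 600000 / 77
= 7792.2 ms


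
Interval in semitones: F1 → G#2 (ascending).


Reasoning:
Absolute semitone position = octave×12 + chromatic position
F1: 1×12 + 5 = 17
G#2: 2×12 + 8 = 32
Difference = 32 - 17 = 15
= 15 semitones


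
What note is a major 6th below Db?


A 6th spans 6 letter names, so from D we land on F
A major 6th = 9 semitones below Db
Spell F at that pitch: Fb
= Fb


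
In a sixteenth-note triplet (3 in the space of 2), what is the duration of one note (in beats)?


Solution.
Triplet: 3 notes occupy the space of 2 sixteenth notes
Space = 2 × 1/4 = 1/2 beats
Each triplet note = 1/2 / 3 = 1/6 beats
= 1/6 beats


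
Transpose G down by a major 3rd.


Step by step:
major 3rd: 3 letter names, 4 semitones
Letter: G - 2 → E
Pitch: G - 4 semitones, spelled as an E → Eb
= Eb


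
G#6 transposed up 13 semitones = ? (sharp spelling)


Working:
G#6: chromatic position 8 in octave 6 → absolute = 6×12 + 8 = 80
Transpose up 13: 80 + 13 = 93
93 = 7×12 + 9 → A in octave 7
Result = A7


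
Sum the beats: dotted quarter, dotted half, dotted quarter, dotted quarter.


Step by step:
Beat values:
  dotted quarter = 1.5 beats
  dotted half = 3 beats
  dotted quarter = 1.5 beats
  dotted quarter = 1.5 beats
Sum = 1.5 + 3 + 1.5 + 1.5
= 7.5 beats


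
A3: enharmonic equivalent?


Reasoning:
Enharmonic notes sound the same pitch but are spelled with different letter names
A and G## name the same pitch class
= G##3


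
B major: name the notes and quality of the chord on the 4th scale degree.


Reasoning:
B major scale: B C# D# E F# G# A#
Diatonic triad on degree 4 stacks scale notes 4, 6, 1: E G# B
E→G# = 4 semitones; E→B = 7 semitones → major triad
= E G# B (major)


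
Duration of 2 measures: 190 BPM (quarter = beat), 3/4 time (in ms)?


Working:
Quarter-note beat duration = 60000 / 190 ms
Beats per measure (3/4) = 3
One measure = 3 × 60000 / 190 = 180000 / 190 ms
2 measures = 2 × 180000 / 190 = 360000 / 190
= 1894.7 ms
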